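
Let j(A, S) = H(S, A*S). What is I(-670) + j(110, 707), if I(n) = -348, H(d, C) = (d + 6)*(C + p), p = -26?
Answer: 55431124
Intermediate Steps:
H(d, C) = (-26 + C)*(6 + d) (H(d, C) = (d + 6)*(C - 26) = (6 + d)*(-26 + C) = (-26 + C)*(6 + d))
j(A, S) = -156 - 26*S + A*S² + 6*A*S (j(A, S) = -156 - 26*S + 6*(A*S) + (A*S)*S = -156 - 26*S + 6*A*S + A*S² = -156 - 26*S + A*S² + 6*A*S)
I(-670) + j(110, 707) = -348 + (-156 - 26*707 + 110*707² + 6*110*707) = -348 + (-156 - 18382 + 110*499849 + 466620) = -348 + (-156 - 18382 + 54983390 + 466620) = -348 + 55431472 = 55431124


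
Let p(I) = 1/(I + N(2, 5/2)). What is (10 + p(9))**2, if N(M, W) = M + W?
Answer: 73984/729 ≈ 101.49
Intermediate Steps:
p(I) = 1/(9/2 + I) (p(I) = 1/(I + (2 + 5/2)) = 1/(I + 9/2) = 1/(9/2 + I))
(10 + p(9))**2 = (10 + 2/(9 + 2*9))**2 = (10 + 2/(9 + 18))**2 = (10 + 2/27)**2 = (272/27)**2 = 73984/729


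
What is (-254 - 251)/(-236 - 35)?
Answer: 505/271 ≈ 1.8635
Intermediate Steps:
(-254 - 251)/(-236 - 35) = -505/(-271) = -505*(-1/271) = 505/271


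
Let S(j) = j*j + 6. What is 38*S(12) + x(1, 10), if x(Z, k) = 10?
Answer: 5710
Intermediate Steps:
S(j) = 6 + j**2 (S(j) = j**2 + 6 = 6 + j**2)
38*S(12) + x(1, 10) = 38*(6 + 12**2) + 10 = 38*(6 + 144) + 10 = 38*150 + 10 = 5700 + 10 = 5710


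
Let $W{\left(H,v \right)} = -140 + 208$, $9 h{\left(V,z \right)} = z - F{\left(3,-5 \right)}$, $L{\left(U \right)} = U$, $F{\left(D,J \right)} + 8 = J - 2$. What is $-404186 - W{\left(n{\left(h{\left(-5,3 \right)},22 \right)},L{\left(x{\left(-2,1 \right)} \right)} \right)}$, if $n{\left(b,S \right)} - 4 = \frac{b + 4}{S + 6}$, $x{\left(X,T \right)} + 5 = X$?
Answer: $-404254$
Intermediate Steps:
$x{\left(X,T \right)} = -5 + X$
$F{\left(D,J \right)} = -10 + J$ ($F{\left(D,J \right)} = -8 + \left(J - 2\right) = -8 + \left(-2 + J\right) = -10 + J$)
$h{\left(V,z \right)} = \frac{5}{3} + \frac{z}{9}$ ($h{\left(V,z \right)} = \frac{z - \left(-10 - 5\right)}{9} = \frac{z - -15}{9} = \frac{z + 15}{9} = \frac{15 + z}{9} = \frac{5}{3} + \frac{z}{9}$)
$n{\left(b,S \right)} = 4 + \frac{4 + b}{6 + S}$ ($n{\left(b,S \right)} = 4 + \frac{b + 4}{S + 6} = 4 + \frac{4 + b}{6 + S}$)
$W{\left(H,v \right)} = 68$
$-404186 - W{\left(n{\left(h{\left(-5,3 \right)},22 \right)},L{\left(x{\left(-2,1 \right)} \right)} \right)} = -404186 - 68 = -404254$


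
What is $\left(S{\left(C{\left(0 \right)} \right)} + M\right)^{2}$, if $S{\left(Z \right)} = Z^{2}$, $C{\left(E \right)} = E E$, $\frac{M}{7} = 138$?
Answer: $933156$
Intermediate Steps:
$M = 966$ ($M = 7 \cdot 138 = 966$)
$C{\left(E \right)} = E^{2}$
$\left(S{\left(C{\left(0 \right)} \right)} + M\right)^{2} = \left(\left(0^{2}\right)^{2} + 966\right)^{2} = \left(0^{2} + 966\right)^{2} = \left(0 + 966\right)^{2} = 966^{2} = 933156$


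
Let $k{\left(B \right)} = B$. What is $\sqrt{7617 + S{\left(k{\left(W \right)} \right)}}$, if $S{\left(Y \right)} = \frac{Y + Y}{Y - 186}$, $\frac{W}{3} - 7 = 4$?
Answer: $\frac{\sqrt{19810695}}{51} \approx 87.273$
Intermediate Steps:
$W = 33$ ($W = 21 + 3 \cdot 4 = 21 + 12 = 33$)
$S{\left(Y \right)} = \frac{2 Y}{-186 + Y}$
$\sqrt{7617 + S{\left(k{\left(W \right)} \right)}} = \sqrt{7617 + 2 \cdot 33 \frac{1}{-186 + 33}} = \sqrt{7617 + 2 \cdot 33 \frac{1}{-153}} = \sqrt{7617 + 2 \cdot 33 \left(- \frac{1}{153}\right)} = \sqrt{7617 - \frac{22}{51}} = \sqrt{\frac{388445}{51}} = \frac{\sqrt{19810695}}{51}$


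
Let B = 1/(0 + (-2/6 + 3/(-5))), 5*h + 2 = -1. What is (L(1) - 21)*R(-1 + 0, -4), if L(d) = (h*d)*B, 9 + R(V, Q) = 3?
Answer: 855/7 ≈ 122.14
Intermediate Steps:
h = -⅗ (h = -⅖ + (⅕)*(-1) = -⅖ - ⅕ = -⅗ ≈ -0.60000)
R(V, Q) = -6 (R(V, Q) = -9 + 3 = -6)
B = -15/14 (B = 1/(0 + (-2*⅙ + 3*(-⅕))) = 1/(0 + (-⅓ - ⅗)) = 1/(0 - 14/15) = 1/(-14/15) = -15/14 ≈ -1.0714)
L(d) = 9*d/14 (L(d) = -3*d/5*(-15/14) = 9*d/14)
(L(1) - 21)*R(-1 + 0, -4) = ((9/14)*1 - 21)*(-6) = (9/14 - 21)*(-6) = -285/14*(-6) = 855/7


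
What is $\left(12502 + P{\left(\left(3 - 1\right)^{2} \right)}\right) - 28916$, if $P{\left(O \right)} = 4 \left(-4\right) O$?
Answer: $-16478$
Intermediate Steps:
$P{\left(O \right)} = - 16 O$
$\left(12502 + P{\left(\left(3 - 1\right)^{2} \right)}\right) - 28916 = \left(12502 - 16 \left(3 - 1\right)^{2}\right) - 28916 = \left(12502 - 16 \cdot 2^{2}\right) - 28916 = \left(12502 - 64\right) - 28916 = 12438 - 28916 = -16478$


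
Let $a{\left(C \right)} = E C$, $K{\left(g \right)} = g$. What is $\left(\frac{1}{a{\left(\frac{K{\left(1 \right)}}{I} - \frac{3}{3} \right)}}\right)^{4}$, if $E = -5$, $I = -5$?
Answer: $\frac{1}{1296} \approx 0.0007716$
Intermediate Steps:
$a{\left(C \right)} = - 5 C$
$\left(\frac{1}{a{\left(\frac{K{\left(1 \right)}}{I} - \frac{3}{3} \right)}}\right)^{4} = \left(\frac{1}{\left(-5\right) \left(1 \frac{1}{-5} - \frac{3}{3}\right)}\right)^{4} = \left(\frac{1}{\left(-5\right) \left(1 \left(- \frac{1}{5}\right) - 1\right)}\right)^{4} = \left(\frac{1}{\left(-5\right) \left(- \frac{1}{5} - 1\right)}\right)^{4} = \left(\frac{1}{\left(-5\right) \left(- \frac{6}{5}\right)}\right)^{4} = \left(\frac{1}{6}\right)^{4} = \frac{1}{1296}$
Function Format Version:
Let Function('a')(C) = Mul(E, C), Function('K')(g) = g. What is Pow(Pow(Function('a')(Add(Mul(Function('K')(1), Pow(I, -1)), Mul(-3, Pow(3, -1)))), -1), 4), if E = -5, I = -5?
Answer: Rational(1, 1296) ≈ 0.00077160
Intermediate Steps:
Function('a')(C) = Mul(-5, C)
Pow(Pow(Function('a')(Add(Mul(Function('K')(1), Pow(I, -1)), Mul(-3, Pow(3, -1)))), -1), 4) = Pow(Pow(Mul(-5, Add(Mul(1, Pow(-5, -1)), Mul(-3, Pow(3, -1)))), -1), 4) = Pow(Pow(Mul(-5, Add(Mul(1, Rational(-1, 5)), Mul(-3, Rational(1, 3)))), -1), 4) = Pow(Pow(Mul(-5, Add(Rational(-1, 5), -1)), -1), 4) = Pow(Pow(Mul(-5, Rational(-6, 5)), -1), 4) = Pow(Pow(6, -1), 4) = Pow(Rational(1, 6), 4) = Rational(1, 1296)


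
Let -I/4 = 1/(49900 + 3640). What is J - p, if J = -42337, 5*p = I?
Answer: -2833403724/66925 ≈ -42337.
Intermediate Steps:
I = -1/13385 (I = -4/(49900 + 3640) = -4/53540 = -4*1/53540 = -1/13385 ≈ -7.4710e-5)
p = -1/66925 (p = (⅕)*(-1/13385) = -1/66925 ≈ -1.4942e-5)
J - p = -42337 - 1*(-1/66925) = -42337 + 1/66925 = -2833403724/66925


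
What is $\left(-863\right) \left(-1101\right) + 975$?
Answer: $951138$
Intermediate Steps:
$\left(-863\right) \left(-1101\right) + 975 = 950163 + 975 = 951138$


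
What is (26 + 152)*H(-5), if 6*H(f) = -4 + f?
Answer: -267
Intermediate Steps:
H(f) = -⅔ + f/6 (H(f) = (-4 + f)/6 = -⅔ + f/6)
(26 + 152)*H(-5) = (26 + 152)*(-⅔ + (⅙)*(-5)) = 178*(-⅔ - ⅚) = 178*(-3/2) = -267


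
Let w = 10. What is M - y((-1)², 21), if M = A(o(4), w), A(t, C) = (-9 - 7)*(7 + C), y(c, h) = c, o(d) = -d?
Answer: -273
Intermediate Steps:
A(t, C) = -112 - 16*C (A(t, C) = -16*(7 + C) = -112 - 16*C)
M = -272 (M = -112 - 16*10 = -112 - 160 = -272)
M - y((-1)², 21) = -272 - 1*(-1)² = -272 - 1*1 = -272 - 1 = -273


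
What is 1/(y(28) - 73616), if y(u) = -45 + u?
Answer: -1/73633 ≈ -1.3581e-5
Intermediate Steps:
1/(y(28) - 73616) = 1/((-45 + 28) - 73616) = 1/(-17 - 73616) = 1/(-73633) = -1/73633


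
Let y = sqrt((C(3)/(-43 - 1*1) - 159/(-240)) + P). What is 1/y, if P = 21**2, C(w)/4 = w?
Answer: 4*sqrt(435985)/55489 ≈ 0.047598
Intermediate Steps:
C(w) = 4*w
P = 441
y = 7*sqrt(435985)/220 (y = sqrt(((4*3)/(-43 - 1*1) - 159/(-240)) + 441) = sqrt((12/(-43 - 1) - 159*(-1/240)) + 441) = sqrt((12/(-44) + 53/80) + 441) = sqrt((12*(-1/44) + 53/80) + 441) = sqrt((-3/11 + 53/80) + 441) = sqrt(343/880 + 441) = sqrt(388423/880) = 7*sqrt(435985)/220 ≈ 21.009)
1/y = 1/(7*sqrt(435985)/220) = 4*sqrt(435985)/55489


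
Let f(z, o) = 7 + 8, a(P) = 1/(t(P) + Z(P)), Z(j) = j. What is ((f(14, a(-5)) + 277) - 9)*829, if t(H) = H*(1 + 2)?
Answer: 234607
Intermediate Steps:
t(H) = 3*H (t(H) = H*3 = 3*H)
a(P) = 1/(4*P) (a(P) = 1/(3*P + P) = 1/(4*P))
f(z, o) = 15
((f(14, a(-5)) + 277) - 9)*829 = ((15 + 277) - 9)*829 = (292 - 9)*829 = 283*829 = 234607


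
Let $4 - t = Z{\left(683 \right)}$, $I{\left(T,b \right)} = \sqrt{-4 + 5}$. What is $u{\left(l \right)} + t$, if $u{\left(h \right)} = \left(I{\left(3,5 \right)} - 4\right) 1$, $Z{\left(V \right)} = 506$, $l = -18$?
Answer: $-505$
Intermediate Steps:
$I{\left(T,b \right)} = 1$ ($I{\left(T,b \right)} = \sqrt{1} = 1$)
$t = -502$ ($t = 4 - 506 = -502$)
$u{\left(h \right)} = -3$ ($u{\left(h \right)} = \left(1 - 4\right) 1 = \left(-3\right) 1 = -3$)
$u{\left(l \right)} + t = -3 - 502 = -505$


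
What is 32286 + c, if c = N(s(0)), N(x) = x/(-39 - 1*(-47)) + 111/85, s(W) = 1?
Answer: 21955453/680 ≈ 32287.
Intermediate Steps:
N(x) = 111/85 + x/8 (N(x) = x/(-39 + 47) + 111*(1/85) = x/8 + 111/85 = 111/85 + x/8)
c = 973/680 (c = 111/85 + (⅛)*1 = 111/85 + ⅛ = 973/680 ≈ 1.4309)
32286 + c = 32286 + 973/680 = 21955453/680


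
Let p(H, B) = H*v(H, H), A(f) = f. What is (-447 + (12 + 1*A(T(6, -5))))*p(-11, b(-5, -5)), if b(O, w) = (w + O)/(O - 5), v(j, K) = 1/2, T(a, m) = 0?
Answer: 4785/2 ≈ 2392.5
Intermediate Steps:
v(j, K) = 1/2
b(O, w) = (O + w)/(-5 + O)
p(H, B) = H/2 (p(H, B) = H*(1/2) = H/2)
(-447 + (12 + 1*A(T(6, -5))))*p(-11, b(-5, -5)) = (-447 + (12 + 1*0))*((1/2)*(-11)) = (-447 + (12 + 0))*(-11/2) = (-447 + 12)*(-11/2) = -435*(-11/2) = 4785/2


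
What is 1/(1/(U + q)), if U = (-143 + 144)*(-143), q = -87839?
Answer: -87982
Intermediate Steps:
U = -143 (U = 1*(-143) = -143)
1/(1/(U + q)) = 1/(1/(-143 - 87839)) = 1/(1/(-87982)) = 1/(-1/87982) = -87982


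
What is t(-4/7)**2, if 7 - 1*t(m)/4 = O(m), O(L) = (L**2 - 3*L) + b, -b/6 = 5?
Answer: 46949904/2401 ≈ 19554.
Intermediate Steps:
b = -30 (b = -6*5 = -30)
O(L) = -30 + L**2 - 3*L (O(L) = (L**2 - 3*L) - 30 = -30 + L**2 - 3*L)
t(m) = 148 - 4*m**2 + 12*m (t(m) = 28 - 4*(-30 + m**2 - 3*m) = 28 + (120 - 4*m**2 + 12*m) = 148 - 4*m**2 + 12*m)
t(-4/7)**2 = (148 - 4*(-4/7)**2 + 12*(-4/7))**2 = (148 - 4*16/49 - 48/7)**2 = (148 - 64/49 - 48/7)**2 = (6852/49)**2 = 46949904/2401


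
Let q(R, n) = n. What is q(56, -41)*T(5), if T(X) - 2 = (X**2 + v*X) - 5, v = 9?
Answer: -2747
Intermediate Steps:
T(X) = -3 + X**2 + 9*X (T(X) = 2 + ((X**2 + 9*X) - 5) = 2 + (-5 + X**2 + 9*X) = -3 + X**2 + 9*X)
q(56, -41)*T(5) = -41*(-3 + 5**2 + 9*5) = -41*(-3 + 25 + 45) = -41*67 = -2747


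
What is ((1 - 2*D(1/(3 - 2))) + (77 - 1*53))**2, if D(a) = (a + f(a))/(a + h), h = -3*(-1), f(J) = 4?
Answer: 2025/4 ≈ 506.25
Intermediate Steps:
h = 3
D(a) = (4 + a)/(3 + a) (D(a) = (a + 4)/(a + 3) = (4 + a)/(3 + a))
((1 - 2*D(1/(3 - 2))) + (77 - 1*53))**2 = ((1 - 2*(4 + 1/(3 - 2))/(3 + 1/(3 - 2))) + (77 - 1*53))**2 = ((1 - 2*(4 + 1/1)/(3 + 1/1)) + (77 - 53))**2 = ((1 - 2*(4 + 1)/(3 + 1)) + 24)**2 = ((1 - 2*5/4) + 24)**2 = ((1 - 5/2) + 24)**2 = (-3/2 + 24)**2 = (45/2)**2 = 2025/4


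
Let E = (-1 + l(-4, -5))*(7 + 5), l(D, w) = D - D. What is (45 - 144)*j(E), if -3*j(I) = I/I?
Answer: 33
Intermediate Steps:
l(D, w) = 0
E = -12 (E = (-1 + 0)*(7 + 5) = -1*12 = -12)
j(I) = -⅓ (j(I) = -I/(3*I) = -⅓*1 = -⅓)
(45 - 144)*j(E) = (45 - 144)*(-⅓) = -99*(-⅓) = 33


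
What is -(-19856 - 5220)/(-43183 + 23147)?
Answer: -6269/5009 ≈ -1.2515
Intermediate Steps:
-(-19856 - 5220)/(-43183 + 23147) = -(-25076)/(-20036) = -(-25076)*(-1)/20036 = -1*6269/5009 = -6269/5009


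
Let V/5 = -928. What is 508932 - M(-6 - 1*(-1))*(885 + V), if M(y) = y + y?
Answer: 471382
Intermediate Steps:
V = -4640 (V = 5*(-928) = -4640)
M(y) = 2*y
508932 - M(-6 - 1*(-1))*(885 + V) = 508932 - 2*(-6 - 1*(-1))*(885 - 4640) = 508932 - 2*(-6 + 1)*(-3755) = 508932 - 2*(-5)*(-3755) = 508932 - (-10)*(-3755) = 508932 - 1*37550 = 508932 - 37550 = 471382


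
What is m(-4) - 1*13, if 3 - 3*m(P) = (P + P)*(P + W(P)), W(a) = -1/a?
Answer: -22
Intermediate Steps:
m(P) = 1 - 2*P*(P - 1/P)/3 (m(P) = 1 - (P + P)*(P - 1/P)/3 = 1 - 2*P*(P - 1/P)/3)
m(-4) - 1*13 = (5/3 - ⅔*(-4)²) - 1*13 = (5/3 - ⅔*16) - 13 = (5/3 - 32/3) - 13 = -9 - 13 = -22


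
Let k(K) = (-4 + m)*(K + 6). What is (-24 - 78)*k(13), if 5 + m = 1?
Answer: 15504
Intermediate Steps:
m = -4 (m = -5 + 1 = -4)
k(K) = -48 - 8*K (k(K) = (-4 - 4)*(K + 6) = -8*(6 + K) = -48 - 8*K)
(-24 - 78)*k(13) = (-24 - 78)*(-48 - 8*13) = -102*(-48 - 104) = -102*(-152) = 15504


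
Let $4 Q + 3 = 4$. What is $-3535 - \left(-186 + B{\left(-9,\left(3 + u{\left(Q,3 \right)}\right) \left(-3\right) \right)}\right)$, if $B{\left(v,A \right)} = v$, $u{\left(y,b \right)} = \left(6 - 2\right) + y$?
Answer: $-3340$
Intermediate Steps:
$Q = \frac{1}{4}$ ($Q = - \frac{3}{4} + \frac{1}{4} \cdot 4 = - \frac{3}{4} + 1 = \frac{1}{4} \approx 0.25$)
$u{\left(y,b \right)} = 4 + y$
$-3535 - \left(-186 + B{\left(-9,\left(3 + u{\left(Q,3 \right)}\right) \left(-3\right) \right)}\right) = -3535 - \left(-186 - 9\right) = -3535 - -195 = -3535 + 195 = -3340$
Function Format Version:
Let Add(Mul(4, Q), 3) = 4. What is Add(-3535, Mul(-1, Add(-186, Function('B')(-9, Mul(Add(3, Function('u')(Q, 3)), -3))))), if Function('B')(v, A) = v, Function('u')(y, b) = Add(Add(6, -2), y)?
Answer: -3340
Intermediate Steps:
Q = Rational(1, 4) (Q = Add(Rational(-3, 4), Mul(Rational(1, 4), 4)) = Add(Rational(-3, 4), 1) = Rational(1, 4) ≈ 0.25000)
Function('u')(y, b) = Add(4, y)
Add(-3535, Mul(-1, Add(-186, Function('B')(-9, Mul(Add(3, Function('u')(Q, 3)), -3))))) = Add(-3535, Mul(-1, Add(-186, -9))) = Add(-3535, Mul(-1, -195)) = Add(-3535, 195) = -3340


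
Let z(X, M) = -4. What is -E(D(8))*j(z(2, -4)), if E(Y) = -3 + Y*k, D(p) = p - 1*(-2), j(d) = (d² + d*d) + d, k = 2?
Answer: -476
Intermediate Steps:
j(d) = d + 2*d² (j(d) = (d² + d²) + d = 2*d² + d = d + 2*d²)
D(p) = 2 + p (D(p) = p + 2 = 2 + p)
E(Y) = -3 + 2*Y (E(Y) = -3 + Y*2 = -3 + 2*Y)
-E(D(8))*j(z(2, -4)) = -(-3 + 2*(2 + 8))*(-4*(1 + 2*(-4))) = -(-3 + 2*10)*(-4*(1 - 8)) = -(-3 + 20)*(-4*(-7)) = -17*28 = -1*476 = -476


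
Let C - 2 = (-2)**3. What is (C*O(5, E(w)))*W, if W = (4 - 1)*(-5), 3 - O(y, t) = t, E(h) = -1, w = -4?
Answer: 360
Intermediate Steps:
C = -6 (C = 2 + (-2)**3 = 2 - 8 = -6)
O(y, t) = 3 - t
W = -15 (W = 3*(-5) = -15)
(C*O(5, E(w)))*W = -6*(3 - 1*(-1))*(-15) = -6*(3 + 1)*(-15) = -6*4*(-15) = -24*(-15) = 360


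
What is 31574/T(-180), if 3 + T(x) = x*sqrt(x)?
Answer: -31574/1944003 + 3788880*I*sqrt(5)/648001 ≈ -0.016242 + 13.074*I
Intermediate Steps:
T(x) = -3 + x**(3/2) (T(x) = -3 + x*sqrt(x) = -3 + x**(3/2))
31574/T(-180) = 31574/(-3 + (-180)**(3/2)) = 31574/(-3 - 1080*I*sqrt(5))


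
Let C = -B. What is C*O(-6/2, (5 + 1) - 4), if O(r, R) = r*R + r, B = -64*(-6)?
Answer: 3456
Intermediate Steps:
B = 384
O(r, R) = r + R*r (O(r, R) = R*r + r = r + R*r)
C = -384 (C = -1*384 = -384)
C*O(-6/2, (5 + 1) - 4) = -384*(-6/2)*(1 + ((5 + 1) - 4)) = -384*(-6*1/2)*(1 + (6 - 4)) = -(-1152)*(1 + 2) = -(-1152)*3 = -384*(-9) = 3456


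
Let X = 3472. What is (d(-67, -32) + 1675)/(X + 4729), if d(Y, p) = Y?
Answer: 1608/8201 ≈ 0.19607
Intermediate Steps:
(d(-67, -32) + 1675)/(X + 4729) = (-67 + 1675)/(3472 + 4729) = 1608/8201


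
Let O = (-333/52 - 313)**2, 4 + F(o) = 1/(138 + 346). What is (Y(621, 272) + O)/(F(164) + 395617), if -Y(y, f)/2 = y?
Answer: 32972562073/129438244468 ≈ 0.25474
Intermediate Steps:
Y(y, f) = -2*y
F(o) = -1935/484 (F(o) = -4 + 1/(138 + 346) = -4 + 1/484 = -1935/484)
O = 275858881/2704 (O = (-333*1/52 - 313)**2 = (-333/52 - 313)**2 = (-16609/52)**2 = 275858881/2704 ≈ 1.0202e+5)
(Y(621, 272) + O)/(F(164) + 395617) = (-2*621 + 275858881/2704)/(-1935/484 + 395617) = (-1242 + 275858881/2704)/(191476693/484) = (272500513/2704)*(484/191476693) = 32972562073/129438244468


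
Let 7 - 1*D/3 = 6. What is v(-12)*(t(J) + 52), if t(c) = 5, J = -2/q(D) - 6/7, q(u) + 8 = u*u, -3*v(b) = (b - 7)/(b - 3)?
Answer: -361/15 ≈ -24.067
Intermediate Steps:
D = 3 (D = 21 - 3*6 = 21 - 18 = 3)
v(b) = -(-7 + b)/(3*(-3 + b)) (v(b) = -(b - 7)/(3*(b - 3)) = -(-7 + b)/(3*(-3 + b)))
q(u) = -8 + u² (q(u) = -8 + u*u = -8 + u²)
J = -20/7 (J = -2/(-8 + 3²) - 6/7 = -2/(-8 + 9) - 6*⅐ = -2/1 - 6/7 = -2*1 - 6/7 = -2 - 6/7 = -20/7 ≈ -2.8571)
v(-12)*(t(J) + 52) = ((7 - 1*(-12))/(3*(-3 - 12)))*(5 + 52) = ((⅓)*(7 + 12)/(-15))*57 = ((⅓)*(-1/15)*19)*57 = -19/45*57 = -361/15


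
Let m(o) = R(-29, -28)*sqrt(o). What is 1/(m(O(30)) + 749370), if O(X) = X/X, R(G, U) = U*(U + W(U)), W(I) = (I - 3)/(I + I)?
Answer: 2/1500277 ≈ 1.3331e-6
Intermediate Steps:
W(I) = (-3 + I)/(2*I) (W(I) = (-3 + I)/((2*I)) = (-3 + I)*(1/(2*I)) = (-3 + I)/(2*I))
R(G, U) = U*(U + (-3 + U)/(2*U))
O(X) = 1
m(o) = 1537*sqrt(o)/2 (m(o) = (-3/2 + (-28)**2 + (1/2)*(-28))*sqrt(o) = (-3/2 + 784 - 14)*sqrt(o) = 1537*sqrt(o)/2)
1/(m(O(30)) + 749370) = 1/(1537*sqrt(1)/2 + 749370) = 1/((1537/2)*1 + 749370) = 1/(1537/2 + 749370) = 1/(1500277/2) = 2/1500277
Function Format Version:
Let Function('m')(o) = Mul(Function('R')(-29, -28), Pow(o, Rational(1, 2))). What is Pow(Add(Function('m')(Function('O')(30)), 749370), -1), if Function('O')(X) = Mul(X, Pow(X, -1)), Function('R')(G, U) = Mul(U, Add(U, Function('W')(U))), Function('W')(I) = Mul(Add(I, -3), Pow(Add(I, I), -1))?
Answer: Rational(2, 1500277) ≈ 1.3331e-6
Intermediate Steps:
Function('W')(I) = Mul(Rational(1, 2), Pow(I, -1), Add(-3, I)) (Function('W')(I) = Mul(Add(-3, I), Pow(Mul(2, I), -1)) = Mul(Add(-3, I), Mul(Rational(1, 2), Pow(I, -1))) = Mul(Rational(1, 2), Pow(I, -1), Add(-3, I)))
Function('R')(G, U) = Mul(U, Add(U, Mul(Rational(1, 2), Pow(U, -1), Add(-3, U))))
Function('O')(X) = 1
Function('m')(o) = Mul(Rational(1537, 2), Pow(o, Rational(1, 2))) (Function('m')(o) = Mul(Add(Rational(-3, 2), Pow(-28, 2), Mul(Rational(1, 2), -28)), Pow(o, Rational(1, 2))) = Mul(Add(Rational(-3, 2), 784, -14), Pow(o, Rational(1, 2))) = Mul(Rational(1537, 2), Pow(o, Rational(1, 2))))
Pow(Add(Function('m')(Function('O')(30)), 749370), -1) = Pow(Add(Mul(Rational(1537, 2), Pow(1, Rational(1, 2))), 749370), -1) = Pow(Add(Mul(Rational(1537, 2), 1), 749370), -1) = Pow(Add(Rational(1537, 2), 749370), -1) = Pow(Rational(1500277, 2), -1) = Rational(2, 1500277)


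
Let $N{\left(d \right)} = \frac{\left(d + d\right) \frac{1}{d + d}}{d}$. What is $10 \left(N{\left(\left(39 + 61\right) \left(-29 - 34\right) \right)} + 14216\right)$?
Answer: $\frac{89560799}{630} \approx 1.4216 \cdot 10^{5}$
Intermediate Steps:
$N{\left(d \right)} = \frac{1}{d}$ ($N{\left(d \right)} = \frac{2 d \frac{1}{2 d}}{d} = 1 \frac{1}{d} = \frac{1}{d}$)
$10 \left(N{\left(\left(39 + 61\right) \left(-29 - 34\right) \right)} + 14216\right) = 10 \left(\frac{1}{\left(39 + 61\right) \left(-29 - 34\right)} + 14216\right) = 10 \left(\frac{1}{100 \left(-63\right)} + 14216\right) = 10 \left(\frac{1}{-6300} + 14216\right) = 10 \left(- \frac{1}{6300} + 14216\right) = 10 \cdot \frac{89560799}{6300} = \frac{89560799}{630}$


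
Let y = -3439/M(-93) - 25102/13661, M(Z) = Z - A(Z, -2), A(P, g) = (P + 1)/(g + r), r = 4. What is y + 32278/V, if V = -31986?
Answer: 722123237992/10268577531 ≈ 70.324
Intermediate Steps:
A(P, g) = (1 + P)/(4 + g) (A(P, g) = (P + 1)/(g + 4) = (1 + P)/(4 + g))
M(Z) = -½ + Z/2 (M(Z) = Z - (1 + Z)/(4 - 2) = Z - (1 + Z)/2 = Z - (½ + Z/2) = Z + (-½ - Z/2) = -½ + Z/2)
y = 45800385/642067 (y = -3439/(-½ + (½)*(-93)) - 25102/13661 = -3439/(-½ - 93/2) - 25102*1/13661 = -3439/(-47) - 25102/13661 = -3439*(-1/47) - 25102/13661 = 3439/47 - 25102/13661 = 45800385/642067 ≈ 71.333)
y + 32278/V = 45800385/642067 + 32278/(-31986) = 45800385/642067 + 32278*(-1/31986) = 45800385/642067 - 16139/15993 = 722123237992/10268577531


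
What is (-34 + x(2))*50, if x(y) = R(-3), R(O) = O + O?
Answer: -2000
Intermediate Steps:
R(O) = 2*O
x(y) = -6 (x(y) = 2*(-3) = -6)
(-34 + x(2))*50 = (-34 - 6)*50 = -40*50 = -2000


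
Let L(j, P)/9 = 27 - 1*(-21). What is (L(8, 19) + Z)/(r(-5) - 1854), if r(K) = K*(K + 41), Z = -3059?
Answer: 2627/2034 ≈ 1.2915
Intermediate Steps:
r(K) = K*(41 + K)
L(j, P) = 432 (L(j, P) = 9*(27 - 1*(-21)) = 9*(27 + 21) = 9*48 = 432)
(L(8, 19) + Z)/(r(-5) - 1854) = (432 - 3059)/(-5*(41 - 5) - 1854) = -2627/(-5*36 - 1854) = -2627/(-180 - 1854) = -2627/(-2034) = -2627*(-1/2034) = 2627/2034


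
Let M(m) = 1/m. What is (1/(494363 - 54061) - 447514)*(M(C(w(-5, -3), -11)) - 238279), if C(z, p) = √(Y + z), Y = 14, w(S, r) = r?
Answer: 46950806121300333/440302 - 197041309227*√11/4843322 ≈ 1.0663e+11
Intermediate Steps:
C(z, p) = √(14 + z)
(1/(494363 - 54061) - 447514)*(M(C(w(-5, -3), -11)) - 238279) = (1/(494363 - 54061) - 447514)*(1/(√(14 - 3)) - 238279) = (1/440302 - 447514)*(1/(√11) - 238279) = (1/440302 - 447514)*(√11/11 - 238279) = -197041309227*(-238279 + √11/11)/440302 = 46950806121300333/440302 - 197041309227*√11/4843322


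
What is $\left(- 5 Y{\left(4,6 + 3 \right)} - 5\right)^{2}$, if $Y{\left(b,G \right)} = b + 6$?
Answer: $3025$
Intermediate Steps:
$Y{\left(b,G \right)} = 6 + b$
$\left(- 5 Y{\left(4,6 + 3 \right)} - 5\right)^{2} = \left(- 5 \left(6 + 4\right) - 5\right)^{2} = \left(\left(-5\right) 10 - 5\right)^{2} = \left(-50 - 5\right)^{2} = \left(-55\right)^{2} = 3025$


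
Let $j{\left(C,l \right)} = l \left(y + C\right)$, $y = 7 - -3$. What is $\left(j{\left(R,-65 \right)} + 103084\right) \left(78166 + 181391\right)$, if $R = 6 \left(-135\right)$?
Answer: $40253137788$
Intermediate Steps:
$R = -810$
$y = 10$ ($y = 7 + 3 = 10$)
$j{\left(C,l \right)} = l \left(10 + C\right)$
$\left(j{\left(R,-65 \right)} + 103084\right) \left(78166 + 181391\right) = \left(- 65 \left(10 - 810\right) + 103084\right) \left(78166 + 181391\right) = \left(\left(-65\right) \left(-800\right) + 103084\right) 259557 = \left(52000 + 103084\right) 259557 = 155084 \cdot 259557 = 40253137788$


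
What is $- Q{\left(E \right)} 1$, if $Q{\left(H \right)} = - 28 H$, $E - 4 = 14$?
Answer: $504$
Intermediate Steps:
$E = 18$ ($E = 4 + 14 = 18$)
$- Q{\left(E \right)} 1 = - \left(-28\right) 18 \cdot 1 = - \left(-504\right) 1 = \left(-1\right) \left(-504\right) = 504$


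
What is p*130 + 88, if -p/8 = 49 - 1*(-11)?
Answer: -62312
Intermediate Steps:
p = -480 (p = -8*(49 - 1*(-11)) = -8*(49 + 11) = -8*60 = -480)
p*130 + 88 = -480*130 + 88 = -62400 + 88 = -62312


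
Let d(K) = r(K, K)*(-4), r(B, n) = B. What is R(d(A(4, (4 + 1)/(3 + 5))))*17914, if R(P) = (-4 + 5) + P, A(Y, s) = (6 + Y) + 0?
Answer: -698646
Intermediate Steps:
A(Y, s) = 6 + Y
d(K) = -4*K (d(K) = K*(-4) = -4*K)
R(P) = 1 + P
R(d(A(4, (4 + 1)/(3 + 5))))*17914 = (1 - 4*(6 + 4))*17914 = (1 - 4*10)*17914 = (1 - 40)*17914 = -39*17914 = -698646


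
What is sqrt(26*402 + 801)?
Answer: 11*sqrt(93) ≈ 106.08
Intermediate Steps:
sqrt(26*402 + 801) = sqrt(10452 + 801) = sqrt(11253) = 11*sqrt(93)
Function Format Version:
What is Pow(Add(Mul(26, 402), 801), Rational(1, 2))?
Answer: Mul(11, Pow(93, Rational(1, 2))) ≈ 106.08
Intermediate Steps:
Pow(Add(Mul(26, 402), 801), Rational(1, 2)) = Pow(Add(10452, 801), Rational(1, 2)) = Pow(11253, Rational(1, 2)) = Mul(11, Pow(93, Rational(1, 2)))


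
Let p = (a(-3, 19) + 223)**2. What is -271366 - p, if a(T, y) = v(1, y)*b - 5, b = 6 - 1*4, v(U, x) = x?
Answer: -336902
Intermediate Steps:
b = 2 (b = 6 - 4 = 2)
a(T, y) = -5 + 2*y (a(T, y) = y*2 - 5 = 2*y - 5 = -5 + 2*y)
p = 65536 (p = ((-5 + 2*19) + 223)**2 = ((-5 + 38) + 223)**2 = (33 + 223)**2 = 256**2 = 65536)
-271366 - p = -271366 - 1*65536 = -271366 - 65536 = -336902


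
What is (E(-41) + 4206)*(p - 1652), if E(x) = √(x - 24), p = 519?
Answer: -4765398 - 1133*I*√65 ≈ -4.7654e+6 - 9134.5*I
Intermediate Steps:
E(x) = √(-24 + x)
(E(-41) + 4206)*(p - 1652) = (√(-24 - 41) + 4206)*(519 - 1652) = (√(-65) + 4206)*(-1133) = (I*√65 + 4206)*(-1133) = (4206 + I*√65)*(-1133) = -4765398 - 1133*I*√65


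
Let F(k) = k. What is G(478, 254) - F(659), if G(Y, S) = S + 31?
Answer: -374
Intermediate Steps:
G(Y, S) = 31 + S
G(478, 254) - F(659) = (31 + 254) - 1*659 = 285 - 659 = -374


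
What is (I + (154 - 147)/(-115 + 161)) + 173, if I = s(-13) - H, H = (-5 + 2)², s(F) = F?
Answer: 6953/46 ≈ 151.15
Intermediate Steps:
H = 9 (H = (-3)² = 9)
I = -22 (I = -13 - 1*9 = -13 - 9 = -22)
(I + (154 - 147)/(-115 + 161)) + 173 = (-22 + (154 - 147)/(-115 + 161)) + 173 = (-22 + 7/46) + 173 = -1005/46 + 173 = 6953/46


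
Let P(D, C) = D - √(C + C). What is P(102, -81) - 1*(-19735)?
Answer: 19837 - 9*I*√2 ≈ 19837.0 - 12.728*I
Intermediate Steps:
P(D, C) = D - √2*√C (P(D, C) = D - √(2*C) = D - √2*√C)
P(102, -81) - 1*(-19735) = (102 - √2*√(-81)) - 1*(-19735) = (102 - √2*9*I) + 19735 = (102 - 9*I*√2) + 19735 = 19837 - 9*I*√2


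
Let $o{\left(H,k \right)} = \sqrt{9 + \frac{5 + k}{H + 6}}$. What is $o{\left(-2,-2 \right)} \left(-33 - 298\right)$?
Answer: $- \frac{331 \sqrt{39}}{2} \approx -1033.5$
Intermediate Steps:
$o{\left(H,k \right)} = \sqrt{9 + \frac{5 + k}{6 + H}}$
$o{\left(-2,-2 \right)} \left(-33 - 298\right) = \sqrt{\frac{59 - 2 + 9 \left(-2\right)}{6 - 2}} \left(-33 - 298\right) = \sqrt{\frac{59 - 2 - 18}{4}} \left(-331\right) = \sqrt{\frac{1}{4} \cdot 39} \left(-331\right) = \sqrt{\frac{39}{4}} \left(-331\right) = \frac{\sqrt{39}}{2} \left(-331\right) = - \frac{331 \sqrt{39}}{2}$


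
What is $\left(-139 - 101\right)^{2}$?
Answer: $57600$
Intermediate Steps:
$\left(-139 - 101\right)^{2} = \left(-240\right)^{2} = 57600$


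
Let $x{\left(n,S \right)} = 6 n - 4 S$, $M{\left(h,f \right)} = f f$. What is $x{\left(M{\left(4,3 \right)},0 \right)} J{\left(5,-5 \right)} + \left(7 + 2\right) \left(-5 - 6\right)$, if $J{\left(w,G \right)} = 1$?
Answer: $-45$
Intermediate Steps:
$M{\left(h,f \right)} = f^{2}$
$x{\left(n,S \right)} = - 4 S + 6 n$
$x{\left(M{\left(4,3 \right)},0 \right)} J{\left(5,-5 \right)} + \left(7 + 2\right) \left(-5 - 6\right) = \left(\left(-4\right) 0 + 6 \cdot 3^{2}\right) 1 + \left(7 + 2\right) \left(-5 - 6\right) = \left(0 + 6 \cdot 9\right) 1 + 9 \left(-11\right) = \left(0 + 54\right) 1 - 99 = 54 \cdot 1 - 99 = 54 - 99 = -45$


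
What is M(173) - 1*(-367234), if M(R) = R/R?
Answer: 367235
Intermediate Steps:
M(R) = 1
M(173) - 1*(-367234) = 1 - 1*(-367234) = 1 + 367234 = 367235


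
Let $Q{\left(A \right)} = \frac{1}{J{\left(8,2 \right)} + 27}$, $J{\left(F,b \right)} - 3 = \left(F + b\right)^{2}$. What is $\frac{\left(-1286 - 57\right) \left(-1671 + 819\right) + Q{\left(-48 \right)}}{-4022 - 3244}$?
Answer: $- \frac{148750681}{944580} \approx -157.48$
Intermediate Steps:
$J{\left(F,b \right)} = 3 + \left(F + b\right)^{2}$
$Q{\left(A \right)} = \frac{1}{130}$ ($Q{\left(A \right)} = \frac{1}{\left(3 + \left(8 + 2\right)^{2}\right) + 27} = \frac{1}{\left(3 + 10^{2}\right) + 27} = \frac{1}{\left(3 + 100\right) + 27} = \frac{1}{103 + 27} = \frac{1}{130}$)
$\frac{\left(-1286 - 57\right) \left(-1671 + 819\right) + Q{\left(-48 \right)}}{-4022 - 3244} = \frac{\left(-1286 - 57\right) \left(-1671 + 819\right) + \frac{1}{130}}{-4022 - 3244} = \frac{\left(-1343\right) \left(-852\right) + \frac{1}{130}}{-7266} = \left(1144236 + \frac{1}{130}\right) \left(- \frac{1}{7266}\right) = \frac{148750681}{130} \left(- \frac{1}{7266}\right) = - \frac{148750681}{944580}$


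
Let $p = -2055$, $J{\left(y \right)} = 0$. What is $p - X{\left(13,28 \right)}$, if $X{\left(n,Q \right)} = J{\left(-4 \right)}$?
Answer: $-2055$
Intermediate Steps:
$X{\left(n,Q \right)} = 0$
$p - X{\left(13,28 \right)} = -2055 - 0 = -2055 + 0 = -2055$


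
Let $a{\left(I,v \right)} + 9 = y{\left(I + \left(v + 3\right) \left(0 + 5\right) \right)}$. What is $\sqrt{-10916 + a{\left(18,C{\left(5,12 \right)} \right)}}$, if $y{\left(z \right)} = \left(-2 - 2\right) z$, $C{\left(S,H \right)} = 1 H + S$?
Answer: $i \sqrt{11397} \approx 106.76 i$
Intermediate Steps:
$C{\left(S,H \right)} = H + S$
$y{\left(z \right)} = - 4 z$
$a{\left(I,v \right)} = -69 - 20 v - 4 I$ ($a{\left(I,v \right)} = -9 - 4 \left(I + \left(v + 3\right) \left(0 + 5\right)\right) = -9 - 4 \left(I + \left(3 + v\right) 5\right) = -9 - 4 \left(I + \left(15 + 5 v\right)\right) = -9 - 4 \left(15 + I + 5 v\right) = -9 - \left(60 + 4 I + 20 v\right) = -69 - 20 v - 4 I$)
$\sqrt{-10916 + a{\left(18,C{\left(5,12 \right)} \right)}} = \sqrt{-10916 - \left(141 + 20 \left(12 + 5\right)\right)} = \sqrt{-10916 - 481} = \sqrt{-11397} = i \sqrt{11397}$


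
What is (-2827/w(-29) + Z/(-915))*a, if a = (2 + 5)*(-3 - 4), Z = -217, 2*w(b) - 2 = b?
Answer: -84594727/8235 ≈ -10273.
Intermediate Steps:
w(b) = 1 + b/2
a = -49 (a = 7*(-7) = -49)
(-2827/w(-29) + Z/(-915))*a = (-2827/(1 + (½)*(-29)) - 217/(-915))*(-49) = (-2827/(1 - 29/2) - 217*(-1/915))*(-49) = (-2827/(-27/2) + 217/915)*(-49) = (-2827*(-2/27) + 217/915)*(-49) = (5654/27 + 217/915)*(-49) = (1726423/8235)*(-49) = -84594727/8235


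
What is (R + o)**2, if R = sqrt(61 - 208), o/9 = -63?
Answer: 321342 - 7938*I*sqrt(3) ≈ 3.2134e+5 - 13749.0*I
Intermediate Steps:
o = -567 (o = 9*(-63) = -567)
R = 7*I*sqrt(3) (R = sqrt(-147) = 7*I*sqrt(3) ≈ 12.124*I)
(R + o)**2 = (7*I*sqrt(3) - 567)**2 = (-567 + 7*I*sqrt(3))**2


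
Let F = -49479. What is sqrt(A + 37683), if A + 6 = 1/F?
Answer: sqrt(92239755333078)/49479 ≈ 194.11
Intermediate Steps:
A = -296875/49479 (A = -6 + 1/(-49479) = -6 - 1/49479 = -296875/49479 ≈ -6.0000)
sqrt(A + 37683) = sqrt(-296875/49479 + 37683) = sqrt(1864220282/49479) = sqrt(92239755333078)/49479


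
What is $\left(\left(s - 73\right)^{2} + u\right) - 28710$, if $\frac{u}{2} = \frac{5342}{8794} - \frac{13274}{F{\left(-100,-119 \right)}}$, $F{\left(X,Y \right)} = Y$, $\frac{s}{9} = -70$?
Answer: $\frac{243686460511}{523243} \approx 4.6572 \cdot 10^{5}$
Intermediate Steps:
$s = -630$ ($s = 9 \left(-70\right) = -630$)
$u = \frac{117367254}{523243}$ ($u = 2 \left(\frac{5342}{8794} - \frac{13274}{-119}\right) = 2 \left(5342 \cdot \frac{1}{8794} - - \frac{13274}{119}\right) = 2 \left(\frac{2671}{4397} + \frac{13274}{119}\right) = 2 \cdot \frac{58683627}{523243} = \frac{117367254}{523243} \approx 224.31$)
$\left(\left(s - 73\right)^{2} + u\right) - 28710 = \left(\left(-630 - 73\right)^{2} + \frac{117367254}{523243}\right) - 28710 = \left(\left(-703\right)^{2} + \frac{117367254}{523243}\right) - 28710 = \left(494209 + \frac{117367254}{523243}\right) - 28710 = \frac{258708767041}{523243} - 28710 = \frac{243686460511}{523243}$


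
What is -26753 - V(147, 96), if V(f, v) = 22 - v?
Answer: -26679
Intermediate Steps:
-26753 - V(147, 96) = -26753 - (22 - 1*96) = -26753 - (22 - 96) = -26753 - 1*(-74) = -26753 + 74 = -26679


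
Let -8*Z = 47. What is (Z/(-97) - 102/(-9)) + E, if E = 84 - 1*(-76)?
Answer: 399005/2328 ≈ 171.39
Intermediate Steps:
Z = -47/8 (Z = -1/8*47 = -47/8 ≈ -5.8750)
E = 160 (E = 84 + 76 = 160)
(Z/(-97) - 102/(-9)) + E = (-47/8/(-97) - 102/(-9)) + 160 = (-47/8*(-1/97) - 102*(-1/9)) + 160 = (47/776 + 34/3) + 160 = 26525/2328 + 160 = 399005/2328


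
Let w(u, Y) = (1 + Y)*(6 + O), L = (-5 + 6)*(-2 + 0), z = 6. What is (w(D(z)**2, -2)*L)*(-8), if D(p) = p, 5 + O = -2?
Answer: 16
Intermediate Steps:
O = -7 (O = -5 - 2 = -7)
L = -2 (L = 1*(-2) = -2)
w(u, Y) = -1 - Y (w(u, Y) = (1 + Y)*(6 - 7) = (1 + Y)*(-1) = -1 - Y)
(w(D(z)**2, -2)*L)*(-8) = ((-1 - 1*(-2))*(-2))*(-8) = ((-1 + 2)*(-2))*(-8) = (1*(-2))*(-8) = -2*(-8) = 16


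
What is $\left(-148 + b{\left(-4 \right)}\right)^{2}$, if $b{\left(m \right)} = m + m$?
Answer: $24336$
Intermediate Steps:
$b{\left(m \right)} = 2 m$
$\left(-148 + b{\left(-4 \right)}\right)^{2} = \left(-148 + 2 \left(-4\right)\right)^{2} = \left(-148 - 8\right)^{2} = \left(-156\right)^{2} = 24336$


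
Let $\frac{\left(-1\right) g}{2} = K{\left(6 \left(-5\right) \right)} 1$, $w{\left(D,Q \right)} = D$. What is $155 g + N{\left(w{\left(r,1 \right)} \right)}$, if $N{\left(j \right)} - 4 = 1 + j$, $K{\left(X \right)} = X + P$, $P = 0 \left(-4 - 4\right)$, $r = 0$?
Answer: $9305$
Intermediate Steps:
$P = 0$ ($P = 0 \left(-8\right) = 0$)
$K{\left(X \right)} = X$ ($K{\left(X \right)} = X + 0 = X$)
$g = 60$ ($g = - 2 \cdot 6 \left(-5\right) 1 = - 2 \left(\left(-30\right) 1\right) = \left(-2\right) \left(-30\right) = 60$)
$N{\left(j \right)} = 5 + j$ ($N{\left(j \right)} = 4 + \left(1 + j\right) = 5 + j$)
$155 g + N{\left(w{\left(r,1 \right)} \right)} = 155 \cdot 60 + \left(5 + 0\right) = 9300 + 5 = 9305$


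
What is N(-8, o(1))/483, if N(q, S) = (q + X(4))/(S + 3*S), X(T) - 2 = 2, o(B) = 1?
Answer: -1/483 ≈ -0.0020704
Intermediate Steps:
X(T) = 4 (X(T) = 2 + 2 = 4)
N(q, S) = (4 + q)/(4*S) (N(q, S) = (q + 4)/(S + 3*S) = (4 + q)/((4*S)) = (4 + q)*(1/(4*S)) = (4 + q)/(4*S))
N(-8, o(1))/483 = ((¼)*(4 - 8)/1)/483 = ((¼)*1*(-4))*(1/483) = -1*1/483 = -1/483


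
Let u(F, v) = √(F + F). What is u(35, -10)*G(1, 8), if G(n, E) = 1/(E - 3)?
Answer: √70/5 ≈ 1.6733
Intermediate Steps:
u(F, v) = √2*√F (u(F, v) = √(2*F) = √2*√F)
G(n, E) = 1/(-3 + E)
u(35, -10)*G(1, 8) = (√2*√35)/(-3 + 8) = √70/5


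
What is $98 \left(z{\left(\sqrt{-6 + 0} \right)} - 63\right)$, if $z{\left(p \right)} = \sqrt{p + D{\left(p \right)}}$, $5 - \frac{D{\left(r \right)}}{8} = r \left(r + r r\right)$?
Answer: $-6174 + 98 \sqrt{88 + 49 i \sqrt{6}} \approx -5107.6 + 540.46 i$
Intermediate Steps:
$D{\left(r \right)} = 40 - 8 r \left(r + r^{2}\right)$ ($D{\left(r \right)} = 40 - 8 r \left(r + r r\right) = 40 - 8 r \left(r + r^{2}\right)$)
$z{\left(p \right)} = \sqrt{40 + p - 8 p^{2} - 8 p^{3}}$ ($z{\left(p \right)} = \sqrt{p - \left(-40 + 8 p^{2} + 8 p^{3}\right)} = \sqrt{40 + p - 8 p^{2} - 8 p^{3}}$)
$98 \left(z{\left(\sqrt{-6 + 0} \right)} - 63\right) = 98 \left(\sqrt{40 + \sqrt{-6 + 0} - 8 \left(\sqrt{-6 + 0}\right)^{2} - 8 \left(\sqrt{-6 + 0}\right)^{3}} - 63\right) = 98 \left(\sqrt{40 + \sqrt{-6} - 8 \left(\sqrt{-6}\right)^{2} - 8 \left(\sqrt{-6}\right)^{3}} - 63\right) = 98 \left(\sqrt{40 + i \sqrt{6} - 8 \left(i \sqrt{6}\right)^{2} - 8 \left(i \sqrt{6}\right)^{3}} - 63\right) = 98 \left(\sqrt{40 + i \sqrt{6} - -48 - 8 \left(- 6 i \sqrt{6}\right)} - 63\right) = 98 \left(\sqrt{40 + i \sqrt{6} + 48 + 48 i \sqrt{6}} - 63\right) = 98 \left(\sqrt{88 + 49 i \sqrt{6}} - 63\right) = 98 \left(-63 + \sqrt{88 + 49 i \sqrt{6}}\right) = -6174 + 98 \sqrt{88 + 49 i \sqrt{6}}$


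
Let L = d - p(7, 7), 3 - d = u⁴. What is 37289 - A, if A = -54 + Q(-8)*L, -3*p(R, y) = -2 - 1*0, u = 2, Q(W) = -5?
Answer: 111824/3 ≈ 37275.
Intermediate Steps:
p(R, y) = ⅔ (p(R, y) = -(-2 - 1*0)/3 = -(-2 + 0)/3 = -⅓*(-2) = ⅔)
d = -13 (d = 3 - 1*2⁴ = 3 - 1*16 = 3 - 16 = -13)
L = -41/3 (L = -13 - 1*⅔ = -13 - ⅔ = -41/3 ≈ -13.667)
A = 43/3 (A = -54 - 5*(-41/3) = -54 + 205/3 = 43/3 ≈ 14.333)
37289 - A = 37289 - 1*43/3 = 37289 - 43/3 = 111824/3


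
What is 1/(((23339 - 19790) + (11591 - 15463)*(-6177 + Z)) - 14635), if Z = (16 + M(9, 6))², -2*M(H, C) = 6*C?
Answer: 1/23890770 ≈ 4.1857e-8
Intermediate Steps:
M(H, C) = -3*C
Z = 4 (Z = (16 - 3*6)² = (16 - 18)² = (-2)² = 4)
1/(((23339 - 19790) + (11591 - 15463)*(-6177 + Z)) - 14635) = 1/(((23339 - 19790) + (11591 - 15463)*(-6177 + 4)) - 14635) = 1/((3549 - 3872*(-6173)) - 14635) = 1/((3549 + 23901856) - 14635) = 1/(23905405 - 14635) = 1/23890770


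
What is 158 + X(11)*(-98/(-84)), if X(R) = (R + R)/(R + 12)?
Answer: 10979/69 ≈ 159.12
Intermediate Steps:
X(R) = 2*R/(12 + R) (X(R) = (2*R)/(12 + R) = 2*R/(12 + R))
158 + X(11)*(-98/(-84)) = 158 + (2*11/(12 + 11))*(-98/(-84)) = 158 + (2*11/23)*(-98*(-1/84)) = 158 + (2*11*(1/23))*(7/6) = 158 + (22/23)*(7/6) = 158 + 77/69 = 10979/69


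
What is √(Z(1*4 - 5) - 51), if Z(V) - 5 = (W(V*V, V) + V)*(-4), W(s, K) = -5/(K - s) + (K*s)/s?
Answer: 4*I*√3 ≈ 6.9282*I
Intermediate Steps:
W(s, K) = K - 5/(K - s) (W(s, K) = -5/(K - s) + K = K - 5/(K - s))
Z(V) = 5 - 4*V - 4*(-5 + V² - V³)/(V - V²) (Z(V) = 5 + ((-5 + V² - V*V*V)/(V - V*V) + V)*(-4) = 5 + ((-5 + V² - V*V²)/(V - V²) + V)*(-4) = 5 + ((-5 + V² - V³)/(V - V²) + V)*(-4) = 5 + (V + (-5 + V² - V³)/(V - V²))*(-4) = 5 + (-4*V - 4*(-5 + V² - V³)/(V - V²)) = 5 - 4*V - 4*(-5 + V² - V³)/(V - V²))
√(Z(1*4 - 5) - 51) = √((-20 - 8*(1*4 - 5)³ - 5*(1*4 - 5) + 13*(1*4 - 5)²)/((1*4 - 5)*(-1 + (1*4 - 5))) - 51) = √((-20 - 8*(4 - 5)³ - 5*(4 - 5) + 13*(4 - 5)²)/((4 - 5)*(-1 + (4 - 5))) - 51) = √((-20 - 8*(-1)³ - 5*(-1) + 13*(-1)²)/((-1)*(-1 - 1)) - 51) = √(-1*(-20 - 8*(-1) + 5 + 13*1)/(-2) - 51) = √(-1*(-½)*(-20 + 8 + 5 + 13) - 51) = √(-1*(-½)*6 - 51) = √(3 - 51) = √(-48) = 4*I*√3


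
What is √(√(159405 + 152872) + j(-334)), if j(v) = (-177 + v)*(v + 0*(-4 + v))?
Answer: √(170674 + 7*√6373) ≈ 413.80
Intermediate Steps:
j(v) = v*(-177 + v) (j(v) = (-177 + v)*(v + 0) = (-177 + v)*v = v*(-177 + v))
√(√(159405 + 152872) + j(-334)) = √(√(159405 + 152872) - 334*(-177 - 334)) = √(√312277 - 334*(-511)) = √(7*√6373 + 170674) = √(170674 + 7*√6373)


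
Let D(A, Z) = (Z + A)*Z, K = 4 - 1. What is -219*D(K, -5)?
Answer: -2190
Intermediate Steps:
K = 3
D(A, Z) = Z*(A + Z) (D(A, Z) = (A + Z)*Z = Z*(A + Z))
-219*D(K, -5) = -(-1095)*(3 - 5) = -(-1095)*(-2) = -219*10 = -2190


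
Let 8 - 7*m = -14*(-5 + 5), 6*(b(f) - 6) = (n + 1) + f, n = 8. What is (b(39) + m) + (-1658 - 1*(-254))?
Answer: -9722/7 ≈ -1388.9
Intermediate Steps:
b(f) = 15/2 + f/6 (b(f) = 6 + ((8 + 1) + f)/6 = 6 + (9 + f)/6 = 6 + (3/2 + f/6) = 15/2 + f/6)
m = 8/7 (m = 8/7 - (-2)*(-5 + 5) = 8/7 - (-2)*0 = 8/7 - 1/7*0 = 8/7 + 0 = 8/7 ≈ 1.1429)
(b(39) + m) + (-1658 - 1*(-254)) = ((15/2 + (1/6)*39) + 8/7) + (-1658 - 1*(-254)) = ((15/2 + 13/2) + 8/7) + (-1658 + 254) = (14 + 8/7) - 1404 = 106/7 - 1404 = -9722/7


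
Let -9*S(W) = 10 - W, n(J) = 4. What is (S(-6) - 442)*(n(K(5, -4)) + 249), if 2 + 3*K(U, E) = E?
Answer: -1010482/9 ≈ -1.1228e+5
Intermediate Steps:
K(U, E) = -2/3 + E/3
S(W) = -10/9 + W/9 (S(W) = -(10 - W)/9 = -10/9 + W/9)
(S(-6) - 442)*(n(K(5, -4)) + 249) = ((-10/9 + (1/9)*(-6)) - 442)*(4 + 249) = ((-10/9 - 2/3) - 442)*253 = (-16/9 - 442)*253 = -3994/9*253 = -1010482/9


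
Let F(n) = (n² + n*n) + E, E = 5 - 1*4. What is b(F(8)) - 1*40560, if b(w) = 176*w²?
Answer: 2888256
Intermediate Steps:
E = 1 (E = 5 - 4 = 1)
F(n) = 1 + 2*n² (F(n) = (n² + n*n) + 1 = (n² + n²) + 1 = 2*n² + 1 = 1 + 2*n²)
b(F(8)) - 1*40560 = 176*(1 + 2*8²)² - 1*40560 = 176*(1 + 2*64)² - 40560 = 176*(1 + 128)² - 40560 = 176*129² - 40560 = 176*16641 - 40560 = 2928816 - 40560 = 2888256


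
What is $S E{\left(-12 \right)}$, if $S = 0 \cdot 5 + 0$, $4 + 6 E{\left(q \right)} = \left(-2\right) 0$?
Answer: $0$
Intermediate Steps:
$E{\left(q \right)} = - \frac{2}{3}$ ($E{\left(q \right)} = - \frac{2}{3} + \frac{\left(-2\right) 0}{6} = - \frac{2}{3} + \frac{1}{6} \cdot 0 = - \frac{2}{3} + 0 = - \frac{2}{3}$)
$S = 0$ ($S = 0 + 0 = 0$)
$S E{\left(-12 \right)} = 0 \left(- \frac{2}{3}\right) = 0$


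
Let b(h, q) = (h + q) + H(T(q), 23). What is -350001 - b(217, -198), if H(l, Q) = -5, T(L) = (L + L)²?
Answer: -350015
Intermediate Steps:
T(L) = 4*L² (T(L) = (2*L)² = 4*L²)
b(h, q) = -5 + h + q (b(h, q) = (h + q) - 5 = -5 + h + q)
-350001 - b(217, -198) = -350001 - (-5 + 217 - 198) = -350001 - 1*14 = -350001 - 14 = -350015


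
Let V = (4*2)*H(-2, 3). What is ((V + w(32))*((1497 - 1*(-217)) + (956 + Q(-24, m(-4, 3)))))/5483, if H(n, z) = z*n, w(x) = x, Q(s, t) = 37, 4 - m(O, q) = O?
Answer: -43312/5483 ≈ -7.8993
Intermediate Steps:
m(O, q) = 4 - O
H(n, z) = n*z
V = -48 (V = (4*2)*(-2*3) = 8*(-6) = -48)
((V + w(32))*((1497 - 1*(-217)) + (956 + Q(-24, m(-4, 3)))))/5483 = ((-48 + 32)*((1497 - 1*(-217)) + (956 + 37)))/5483 = -16*((1497 + 217) + 993)*(1/5483) = -16*(1714 + 993)*(1/5483) = -16*2707*(1/5483) = -43312*1/5483 = -43312/5483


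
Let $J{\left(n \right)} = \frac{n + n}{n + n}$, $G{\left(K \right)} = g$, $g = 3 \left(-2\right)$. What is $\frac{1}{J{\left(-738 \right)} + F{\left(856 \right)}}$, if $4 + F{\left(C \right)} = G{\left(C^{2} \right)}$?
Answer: $- \frac{1}{9} \approx -0.11111$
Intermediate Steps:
$g = -6$
$G{\left(K \right)} = -6$
$J{\left(n \right)} = 1$ ($J{\left(n \right)} = \frac{2 n}{2 n} = 2 n \frac{1}{2 n} = 1$)
$F{\left(C \right)} = -10$ ($F{\left(C \right)} = -4 - 6 = -10$)
$\frac{1}{J{\left(-738 \right)} + F{\left(856 \right)}} = \frac{1}{1 - 10} = \frac{1}{-9} = - \frac{1}{9}$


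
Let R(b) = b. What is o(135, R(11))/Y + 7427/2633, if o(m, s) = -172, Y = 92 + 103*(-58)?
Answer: 22069245/7743653 ≈ 2.8500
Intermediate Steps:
Y = -5882 (Y = 92 - 5974 = -5882)
o(135, R(11))/Y + 7427/2633 = -172/(-5882) + 7427/2633 = -172*(-1/5882) + 7427*(1/2633) = 86/2941 + 7427/2633 = 22069245/7743653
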